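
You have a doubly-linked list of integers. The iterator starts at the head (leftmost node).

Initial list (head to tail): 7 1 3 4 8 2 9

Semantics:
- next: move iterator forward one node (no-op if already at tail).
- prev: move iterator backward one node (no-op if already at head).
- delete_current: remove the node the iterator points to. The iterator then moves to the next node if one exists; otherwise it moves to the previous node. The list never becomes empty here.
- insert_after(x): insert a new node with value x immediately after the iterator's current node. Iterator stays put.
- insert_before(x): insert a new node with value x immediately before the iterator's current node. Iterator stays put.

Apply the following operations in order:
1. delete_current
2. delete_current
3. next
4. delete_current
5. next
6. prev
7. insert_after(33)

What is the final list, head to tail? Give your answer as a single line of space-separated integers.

Answer: 3 8 33 2 9

Derivation:
After 1 (delete_current): list=[1, 3, 4, 8, 2, 9] cursor@1
After 2 (delete_current): list=[3, 4, 8, 2, 9] cursor@3
After 3 (next): list=[3, 4, 8, 2, 9] cursor@4
After 4 (delete_current): list=[3, 8, 2, 9] cursor@8
After 5 (next): list=[3, 8, 2, 9] cursor@2
After 6 (prev): list=[3, 8, 2, 9] cursor@8
After 7 (insert_after(33)): list=[3, 8, 33, 2, 9] cursor@8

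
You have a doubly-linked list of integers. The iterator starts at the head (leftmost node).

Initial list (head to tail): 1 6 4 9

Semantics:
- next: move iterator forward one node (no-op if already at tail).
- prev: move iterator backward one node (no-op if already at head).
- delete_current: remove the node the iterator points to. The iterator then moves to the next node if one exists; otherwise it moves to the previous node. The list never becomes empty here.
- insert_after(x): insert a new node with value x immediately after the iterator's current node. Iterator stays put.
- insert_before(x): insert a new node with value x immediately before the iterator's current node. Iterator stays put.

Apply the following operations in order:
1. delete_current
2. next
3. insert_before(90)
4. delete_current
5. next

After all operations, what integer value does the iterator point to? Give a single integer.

Answer: 9

Derivation:
After 1 (delete_current): list=[6, 4, 9] cursor@6
After 2 (next): list=[6, 4, 9] cursor@4
After 3 (insert_before(90)): list=[6, 90, 4, 9] cursor@4
After 4 (delete_current): list=[6, 90, 9] cursor@9
After 5 (next): list=[6, 90, 9] cursor@9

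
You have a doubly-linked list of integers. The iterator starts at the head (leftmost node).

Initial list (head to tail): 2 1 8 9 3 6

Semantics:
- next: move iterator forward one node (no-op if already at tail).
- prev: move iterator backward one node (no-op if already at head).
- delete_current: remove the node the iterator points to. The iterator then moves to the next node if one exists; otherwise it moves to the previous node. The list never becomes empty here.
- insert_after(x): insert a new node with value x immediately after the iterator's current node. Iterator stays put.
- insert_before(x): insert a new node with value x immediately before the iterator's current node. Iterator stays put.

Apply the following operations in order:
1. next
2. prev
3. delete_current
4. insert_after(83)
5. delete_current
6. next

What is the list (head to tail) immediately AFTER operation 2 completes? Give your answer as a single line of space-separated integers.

After 1 (next): list=[2, 1, 8, 9, 3, 6] cursor@1
After 2 (prev): list=[2, 1, 8, 9, 3, 6] cursor@2

Answer: 2 1 8 9 3 6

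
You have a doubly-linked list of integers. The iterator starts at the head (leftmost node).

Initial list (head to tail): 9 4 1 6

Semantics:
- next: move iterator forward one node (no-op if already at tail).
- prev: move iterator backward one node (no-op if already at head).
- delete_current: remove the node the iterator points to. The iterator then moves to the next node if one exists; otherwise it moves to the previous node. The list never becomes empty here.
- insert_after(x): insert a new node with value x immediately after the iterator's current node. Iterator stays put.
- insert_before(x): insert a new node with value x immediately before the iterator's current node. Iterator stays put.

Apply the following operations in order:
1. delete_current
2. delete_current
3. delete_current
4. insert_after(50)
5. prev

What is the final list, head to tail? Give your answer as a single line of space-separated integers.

After 1 (delete_current): list=[4, 1, 6] cursor@4
After 2 (delete_current): list=[1, 6] cursor@1
After 3 (delete_current): list=[6] cursor@6
After 4 (insert_after(50)): list=[6, 50] cursor@6
After 5 (prev): list=[6, 50] cursor@6

Answer: 6 50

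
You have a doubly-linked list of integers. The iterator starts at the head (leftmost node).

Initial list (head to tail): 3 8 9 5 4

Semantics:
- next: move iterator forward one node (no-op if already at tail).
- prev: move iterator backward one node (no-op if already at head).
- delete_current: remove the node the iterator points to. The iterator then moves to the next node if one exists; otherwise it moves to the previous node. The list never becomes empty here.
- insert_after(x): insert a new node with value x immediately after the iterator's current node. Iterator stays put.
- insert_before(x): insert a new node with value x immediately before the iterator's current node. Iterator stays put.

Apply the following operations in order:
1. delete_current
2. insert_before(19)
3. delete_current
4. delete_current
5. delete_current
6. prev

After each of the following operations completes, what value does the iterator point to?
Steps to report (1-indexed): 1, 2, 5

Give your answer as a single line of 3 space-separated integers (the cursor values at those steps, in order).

Answer: 8 8 4

Derivation:
After 1 (delete_current): list=[8, 9, 5, 4] cursor@8
After 2 (insert_before(19)): list=[19, 8, 9, 5, 4] cursor@8
After 3 (delete_current): list=[19, 9, 5, 4] cursor@9
After 4 (delete_current): list=[19, 5, 4] cursor@5
After 5 (delete_current): list=[19, 4] cursor@4
After 6 (prev): list=[19, 4] cursor@19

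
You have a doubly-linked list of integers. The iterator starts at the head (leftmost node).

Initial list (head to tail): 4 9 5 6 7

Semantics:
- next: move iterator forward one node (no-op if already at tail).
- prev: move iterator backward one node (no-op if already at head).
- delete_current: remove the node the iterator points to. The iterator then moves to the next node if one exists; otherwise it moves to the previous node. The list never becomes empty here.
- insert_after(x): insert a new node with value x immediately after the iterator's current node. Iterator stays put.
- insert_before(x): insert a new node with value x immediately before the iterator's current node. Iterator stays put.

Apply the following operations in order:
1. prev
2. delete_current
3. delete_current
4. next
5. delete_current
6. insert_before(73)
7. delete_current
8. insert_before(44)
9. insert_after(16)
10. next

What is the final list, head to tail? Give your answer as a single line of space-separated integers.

Answer: 5 44 73 16

Derivation:
After 1 (prev): list=[4, 9, 5, 6, 7] cursor@4
After 2 (delete_current): list=[9, 5, 6, 7] cursor@9
After 3 (delete_current): list=[5, 6, 7] cursor@5
After 4 (next): list=[5, 6, 7] cursor@6
After 5 (delete_current): list=[5, 7] cursor@7
After 6 (insert_before(73)): list=[5, 73, 7] cursor@7
After 7 (delete_current): list=[5, 73] cursor@73
After 8 (insert_before(44)): list=[5, 44, 73] cursor@73
After 9 (insert_after(16)): list=[5, 44, 73, 16] cursor@73
After 10 (next): list=[5, 44, 73, 16] cursor@16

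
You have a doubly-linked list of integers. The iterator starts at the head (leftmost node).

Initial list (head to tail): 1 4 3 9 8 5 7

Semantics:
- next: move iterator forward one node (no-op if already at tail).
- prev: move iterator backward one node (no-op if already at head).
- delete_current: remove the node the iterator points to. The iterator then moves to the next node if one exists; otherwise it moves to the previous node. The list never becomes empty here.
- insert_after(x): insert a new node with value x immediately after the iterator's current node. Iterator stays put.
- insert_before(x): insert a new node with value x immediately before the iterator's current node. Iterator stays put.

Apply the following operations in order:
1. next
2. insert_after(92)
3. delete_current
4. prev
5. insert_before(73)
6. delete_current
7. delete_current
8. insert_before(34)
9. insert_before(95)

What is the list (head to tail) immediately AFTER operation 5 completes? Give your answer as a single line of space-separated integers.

After 1 (next): list=[1, 4, 3, 9, 8, 5, 7] cursor@4
After 2 (insert_after(92)): list=[1, 4, 92, 3, 9, 8, 5, 7] cursor@4
After 3 (delete_current): list=[1, 92, 3, 9, 8, 5, 7] cursor@92
After 4 (prev): list=[1, 92, 3, 9, 8, 5, 7] cursor@1
After 5 (insert_before(73)): list=[73, 1, 92, 3, 9, 8, 5, 7] cursor@1

Answer: 73 1 92 3 9 8 5 7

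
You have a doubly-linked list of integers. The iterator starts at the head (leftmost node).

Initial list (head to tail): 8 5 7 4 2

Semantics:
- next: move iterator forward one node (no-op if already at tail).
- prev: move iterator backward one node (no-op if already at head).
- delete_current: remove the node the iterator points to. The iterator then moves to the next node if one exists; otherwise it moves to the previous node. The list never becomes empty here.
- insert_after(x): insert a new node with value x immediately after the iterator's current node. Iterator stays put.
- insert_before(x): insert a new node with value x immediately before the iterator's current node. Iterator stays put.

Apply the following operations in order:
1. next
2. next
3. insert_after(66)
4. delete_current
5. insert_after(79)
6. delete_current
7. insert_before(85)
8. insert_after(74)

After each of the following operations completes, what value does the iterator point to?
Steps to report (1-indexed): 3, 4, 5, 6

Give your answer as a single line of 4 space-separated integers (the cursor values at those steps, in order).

Answer: 7 66 66 79

Derivation:
After 1 (next): list=[8, 5, 7, 4, 2] cursor@5
After 2 (next): list=[8, 5, 7, 4, 2] cursor@7
After 3 (insert_after(66)): list=[8, 5, 7, 66, 4, 2] cursor@7
After 4 (delete_current): list=[8, 5, 66, 4, 2] cursor@66
After 5 (insert_after(79)): list=[8, 5, 66, 79, 4, 2] cursor@66
After 6 (delete_current): list=[8, 5, 79, 4, 2] cursor@79
After 7 (insert_before(85)): list=[8, 5, 85, 79, 4, 2] cursor@79
After 8 (insert_after(74)): list=[8, 5, 85, 79, 74, 4, 2] cursor@79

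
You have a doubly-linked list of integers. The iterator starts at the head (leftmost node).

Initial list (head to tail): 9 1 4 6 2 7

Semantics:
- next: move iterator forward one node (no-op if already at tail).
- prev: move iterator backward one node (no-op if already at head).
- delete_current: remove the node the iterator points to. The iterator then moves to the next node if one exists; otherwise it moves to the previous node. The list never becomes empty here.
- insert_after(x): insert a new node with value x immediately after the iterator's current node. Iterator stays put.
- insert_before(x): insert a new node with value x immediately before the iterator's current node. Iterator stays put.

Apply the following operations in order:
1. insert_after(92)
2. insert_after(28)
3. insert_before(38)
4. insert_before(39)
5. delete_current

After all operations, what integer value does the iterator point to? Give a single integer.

After 1 (insert_after(92)): list=[9, 92, 1, 4, 6, 2, 7] cursor@9
After 2 (insert_after(28)): list=[9, 28, 92, 1, 4, 6, 2, 7] cursor@9
After 3 (insert_before(38)): list=[38, 9, 28, 92, 1, 4, 6, 2, 7] cursor@9
After 4 (insert_before(39)): list=[38, 39, 9, 28, 92, 1, 4, 6, 2, 7] cursor@9
After 5 (delete_current): list=[38, 39, 28, 92, 1, 4, 6, 2, 7] cursor@28

Answer: 28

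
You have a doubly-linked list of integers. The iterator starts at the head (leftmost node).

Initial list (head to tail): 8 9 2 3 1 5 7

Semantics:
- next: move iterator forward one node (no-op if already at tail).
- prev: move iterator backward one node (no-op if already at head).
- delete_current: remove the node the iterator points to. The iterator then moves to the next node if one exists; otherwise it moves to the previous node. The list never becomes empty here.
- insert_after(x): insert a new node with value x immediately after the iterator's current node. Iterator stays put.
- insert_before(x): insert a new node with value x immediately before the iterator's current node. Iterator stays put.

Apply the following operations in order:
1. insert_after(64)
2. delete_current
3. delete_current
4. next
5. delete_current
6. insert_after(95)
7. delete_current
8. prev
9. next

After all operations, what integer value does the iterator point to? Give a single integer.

Answer: 95

Derivation:
After 1 (insert_after(64)): list=[8, 64, 9, 2, 3, 1, 5, 7] cursor@8
After 2 (delete_current): list=[64, 9, 2, 3, 1, 5, 7] cursor@64
After 3 (delete_current): list=[9, 2, 3, 1, 5, 7] cursor@9
After 4 (next): list=[9, 2, 3, 1, 5, 7] cursor@2
After 5 (delete_current): list=[9, 3, 1, 5, 7] cursor@3
After 6 (insert_after(95)): list=[9, 3, 95, 1, 5, 7] cursor@3
After 7 (delete_current): list=[9, 95, 1, 5, 7] cursor@95
After 8 (prev): list=[9, 95, 1, 5, 7] cursor@9
After 9 (next): list=[9, 95, 1, 5, 7] cursor@95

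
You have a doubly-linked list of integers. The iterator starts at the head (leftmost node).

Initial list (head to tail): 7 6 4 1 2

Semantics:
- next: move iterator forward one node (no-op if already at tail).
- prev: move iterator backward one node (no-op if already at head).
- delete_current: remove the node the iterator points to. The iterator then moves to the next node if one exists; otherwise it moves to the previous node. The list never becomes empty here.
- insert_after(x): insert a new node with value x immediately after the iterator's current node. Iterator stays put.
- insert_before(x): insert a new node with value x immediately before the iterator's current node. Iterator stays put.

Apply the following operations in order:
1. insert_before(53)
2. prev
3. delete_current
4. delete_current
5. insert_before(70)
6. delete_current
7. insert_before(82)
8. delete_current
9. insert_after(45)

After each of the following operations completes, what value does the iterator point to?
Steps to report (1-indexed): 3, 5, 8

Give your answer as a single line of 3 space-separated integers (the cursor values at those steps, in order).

After 1 (insert_before(53)): list=[53, 7, 6, 4, 1, 2] cursor@7
After 2 (prev): list=[53, 7, 6, 4, 1, 2] cursor@53
After 3 (delete_current): list=[7, 6, 4, 1, 2] cursor@7
After 4 (delete_current): list=[6, 4, 1, 2] cursor@6
After 5 (insert_before(70)): list=[70, 6, 4, 1, 2] cursor@6
After 6 (delete_current): list=[70, 4, 1, 2] cursor@4
After 7 (insert_before(82)): list=[70, 82, 4, 1, 2] cursor@4
After 8 (delete_current): list=[70, 82, 1, 2] cursor@1
After 9 (insert_after(45)): list=[70, 82, 1, 45, 2] cursor@1

Answer: 7 6 1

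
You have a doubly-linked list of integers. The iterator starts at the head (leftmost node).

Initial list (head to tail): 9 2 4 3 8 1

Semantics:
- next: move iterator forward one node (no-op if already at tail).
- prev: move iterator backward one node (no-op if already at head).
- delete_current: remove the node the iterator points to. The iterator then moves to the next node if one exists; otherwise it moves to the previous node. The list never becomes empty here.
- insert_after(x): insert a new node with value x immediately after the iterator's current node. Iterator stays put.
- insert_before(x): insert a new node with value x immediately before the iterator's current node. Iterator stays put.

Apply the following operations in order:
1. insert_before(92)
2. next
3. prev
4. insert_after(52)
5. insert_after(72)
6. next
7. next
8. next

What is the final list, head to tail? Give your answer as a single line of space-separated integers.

Answer: 92 9 72 52 2 4 3 8 1

Derivation:
After 1 (insert_before(92)): list=[92, 9, 2, 4, 3, 8, 1] cursor@9
After 2 (next): list=[92, 9, 2, 4, 3, 8, 1] cursor@2
After 3 (prev): list=[92, 9, 2, 4, 3, 8, 1] cursor@9
After 4 (insert_after(52)): list=[92, 9, 52, 2, 4, 3, 8, 1] cursor@9
After 5 (insert_after(72)): list=[92, 9, 72, 52, 2, 4, 3, 8, 1] cursor@9
After 6 (next): list=[92, 9, 72, 52, 2, 4, 3, 8, 1] cursor@72
After 7 (next): list=[92, 9, 72, 52, 2, 4, 3, 8, 1] cursor@52
After 8 (next): list=[92, 9, 72, 52, 2, 4, 3, 8, 1] cursor@2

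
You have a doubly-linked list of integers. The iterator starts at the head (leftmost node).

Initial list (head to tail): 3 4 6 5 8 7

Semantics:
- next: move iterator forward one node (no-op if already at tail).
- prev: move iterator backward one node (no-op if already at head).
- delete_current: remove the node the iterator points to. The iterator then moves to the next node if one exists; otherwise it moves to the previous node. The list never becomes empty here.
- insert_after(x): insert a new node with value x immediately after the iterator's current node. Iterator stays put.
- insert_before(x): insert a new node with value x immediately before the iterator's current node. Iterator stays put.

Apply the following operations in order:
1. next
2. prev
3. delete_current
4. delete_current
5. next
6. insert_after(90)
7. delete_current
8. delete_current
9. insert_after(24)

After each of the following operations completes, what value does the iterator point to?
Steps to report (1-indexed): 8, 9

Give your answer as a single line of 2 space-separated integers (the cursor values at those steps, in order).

After 1 (next): list=[3, 4, 6, 5, 8, 7] cursor@4
After 2 (prev): list=[3, 4, 6, 5, 8, 7] cursor@3
After 3 (delete_current): list=[4, 6, 5, 8, 7] cursor@4
After 4 (delete_current): list=[6, 5, 8, 7] cursor@6
After 5 (next): list=[6, 5, 8, 7] cursor@5
After 6 (insert_after(90)): list=[6, 5, 90, 8, 7] cursor@5
After 7 (delete_current): list=[6, 90, 8, 7] cursor@90
After 8 (delete_current): list=[6, 8, 7] cursor@8
After 9 (insert_after(24)): list=[6, 8, 24, 7] cursor@8

Answer: 8 8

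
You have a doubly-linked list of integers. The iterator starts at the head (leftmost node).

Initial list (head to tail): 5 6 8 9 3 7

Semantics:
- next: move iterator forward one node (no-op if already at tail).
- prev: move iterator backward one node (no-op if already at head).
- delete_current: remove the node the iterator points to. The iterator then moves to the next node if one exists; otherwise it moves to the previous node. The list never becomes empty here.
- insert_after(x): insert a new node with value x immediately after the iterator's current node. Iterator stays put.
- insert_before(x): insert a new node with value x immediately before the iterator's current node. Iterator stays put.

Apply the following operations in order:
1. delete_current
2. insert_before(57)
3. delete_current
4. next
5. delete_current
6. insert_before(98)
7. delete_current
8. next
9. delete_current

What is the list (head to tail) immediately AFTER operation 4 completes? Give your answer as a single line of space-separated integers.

Answer: 57 8 9 3 7

Derivation:
After 1 (delete_current): list=[6, 8, 9, 3, 7] cursor@6
After 2 (insert_before(57)): list=[57, 6, 8, 9, 3, 7] cursor@6
After 3 (delete_current): list=[57, 8, 9, 3, 7] cursor@8
After 4 (next): list=[57, 8, 9, 3, 7] cursor@9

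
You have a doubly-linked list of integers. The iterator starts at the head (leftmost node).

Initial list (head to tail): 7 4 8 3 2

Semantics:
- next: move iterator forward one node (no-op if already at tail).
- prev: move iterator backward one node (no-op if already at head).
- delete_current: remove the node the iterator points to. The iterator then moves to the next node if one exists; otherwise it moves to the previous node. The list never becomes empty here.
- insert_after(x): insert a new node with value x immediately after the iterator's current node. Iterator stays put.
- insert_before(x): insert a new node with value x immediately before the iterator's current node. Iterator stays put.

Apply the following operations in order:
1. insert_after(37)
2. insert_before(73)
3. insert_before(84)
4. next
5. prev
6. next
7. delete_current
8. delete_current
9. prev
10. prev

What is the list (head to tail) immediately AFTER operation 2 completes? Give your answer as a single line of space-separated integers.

Answer: 73 7 37 4 8 3 2

Derivation:
After 1 (insert_after(37)): list=[7, 37, 4, 8, 3, 2] cursor@7
After 2 (insert_before(73)): list=[73, 7, 37, 4, 8, 3, 2] cursor@7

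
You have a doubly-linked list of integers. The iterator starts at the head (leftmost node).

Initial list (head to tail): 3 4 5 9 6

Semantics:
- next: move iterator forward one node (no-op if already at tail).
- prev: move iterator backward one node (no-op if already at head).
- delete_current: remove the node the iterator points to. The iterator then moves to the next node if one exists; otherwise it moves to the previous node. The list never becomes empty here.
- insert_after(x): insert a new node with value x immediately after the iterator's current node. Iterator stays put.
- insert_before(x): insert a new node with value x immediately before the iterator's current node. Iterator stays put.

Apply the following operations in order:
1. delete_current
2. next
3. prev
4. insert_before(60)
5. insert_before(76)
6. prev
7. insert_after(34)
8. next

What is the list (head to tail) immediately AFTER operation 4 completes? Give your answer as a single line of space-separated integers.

Answer: 60 4 5 9 6

Derivation:
After 1 (delete_current): list=[4, 5, 9, 6] cursor@4
After 2 (next): list=[4, 5, 9, 6] cursor@5
After 3 (prev): list=[4, 5, 9, 6] cursor@4
After 4 (insert_before(60)): list=[60, 4, 5, 9, 6] cursor@4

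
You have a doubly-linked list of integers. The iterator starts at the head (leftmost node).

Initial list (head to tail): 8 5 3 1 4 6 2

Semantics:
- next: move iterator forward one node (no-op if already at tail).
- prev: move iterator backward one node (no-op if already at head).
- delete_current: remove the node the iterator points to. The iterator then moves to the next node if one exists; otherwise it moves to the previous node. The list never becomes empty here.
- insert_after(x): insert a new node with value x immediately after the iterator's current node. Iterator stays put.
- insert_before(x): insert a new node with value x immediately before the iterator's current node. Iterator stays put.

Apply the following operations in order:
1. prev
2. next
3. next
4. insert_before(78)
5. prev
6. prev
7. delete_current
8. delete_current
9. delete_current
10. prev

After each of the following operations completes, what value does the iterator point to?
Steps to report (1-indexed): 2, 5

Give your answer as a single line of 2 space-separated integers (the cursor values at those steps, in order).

After 1 (prev): list=[8, 5, 3, 1, 4, 6, 2] cursor@8
After 2 (next): list=[8, 5, 3, 1, 4, 6, 2] cursor@5
After 3 (next): list=[8, 5, 3, 1, 4, 6, 2] cursor@3
After 4 (insert_before(78)): list=[8, 5, 78, 3, 1, 4, 6, 2] cursor@3
After 5 (prev): list=[8, 5, 78, 3, 1, 4, 6, 2] cursor@78
After 6 (prev): list=[8, 5, 78, 3, 1, 4, 6, 2] cursor@5
After 7 (delete_current): list=[8, 78, 3, 1, 4, 6, 2] cursor@78
After 8 (delete_current): list=[8, 3, 1, 4, 6, 2] cursor@3
After 9 (delete_current): list=[8, 1, 4, 6, 2] cursor@1
After 10 (prev): list=[8, 1, 4, 6, 2] cursor@8

Answer: 5 78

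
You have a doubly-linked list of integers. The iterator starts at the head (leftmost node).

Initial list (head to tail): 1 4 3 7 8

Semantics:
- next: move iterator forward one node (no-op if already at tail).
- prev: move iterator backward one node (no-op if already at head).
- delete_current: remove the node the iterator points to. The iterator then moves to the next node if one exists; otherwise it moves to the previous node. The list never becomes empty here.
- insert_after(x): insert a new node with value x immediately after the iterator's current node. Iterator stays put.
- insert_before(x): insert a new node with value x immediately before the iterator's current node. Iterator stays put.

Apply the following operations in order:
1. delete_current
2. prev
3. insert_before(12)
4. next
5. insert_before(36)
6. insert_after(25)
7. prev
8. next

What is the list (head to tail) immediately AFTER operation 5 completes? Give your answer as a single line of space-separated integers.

After 1 (delete_current): list=[4, 3, 7, 8] cursor@4
After 2 (prev): list=[4, 3, 7, 8] cursor@4
After 3 (insert_before(12)): list=[12, 4, 3, 7, 8] cursor@4
After 4 (next): list=[12, 4, 3, 7, 8] cursor@3
After 5 (insert_before(36)): list=[12, 4, 36, 3, 7, 8] cursor@3

Answer: 12 4 36 3 7 8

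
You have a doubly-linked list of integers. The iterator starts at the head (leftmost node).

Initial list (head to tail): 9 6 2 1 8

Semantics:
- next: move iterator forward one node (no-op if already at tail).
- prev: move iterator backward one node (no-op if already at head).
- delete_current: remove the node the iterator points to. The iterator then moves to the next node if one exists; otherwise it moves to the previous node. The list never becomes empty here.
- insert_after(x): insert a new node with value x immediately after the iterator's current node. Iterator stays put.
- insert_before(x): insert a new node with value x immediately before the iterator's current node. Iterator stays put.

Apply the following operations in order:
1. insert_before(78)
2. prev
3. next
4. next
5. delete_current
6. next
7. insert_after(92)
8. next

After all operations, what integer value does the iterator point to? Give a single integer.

Answer: 92

Derivation:
After 1 (insert_before(78)): list=[78, 9, 6, 2, 1, 8] cursor@9
After 2 (prev): list=[78, 9, 6, 2, 1, 8] cursor@78
After 3 (next): list=[78, 9, 6, 2, 1, 8] cursor@9
After 4 (next): list=[78, 9, 6, 2, 1, 8] cursor@6
After 5 (delete_current): list=[78, 9, 2, 1, 8] cursor@2
After 6 (next): list=[78, 9, 2, 1, 8] cursor@1
After 7 (insert_after(92)): list=[78, 9, 2, 1, 92, 8] cursor@1
After 8 (next): list=[78, 9, 2, 1, 92, 8] cursor@92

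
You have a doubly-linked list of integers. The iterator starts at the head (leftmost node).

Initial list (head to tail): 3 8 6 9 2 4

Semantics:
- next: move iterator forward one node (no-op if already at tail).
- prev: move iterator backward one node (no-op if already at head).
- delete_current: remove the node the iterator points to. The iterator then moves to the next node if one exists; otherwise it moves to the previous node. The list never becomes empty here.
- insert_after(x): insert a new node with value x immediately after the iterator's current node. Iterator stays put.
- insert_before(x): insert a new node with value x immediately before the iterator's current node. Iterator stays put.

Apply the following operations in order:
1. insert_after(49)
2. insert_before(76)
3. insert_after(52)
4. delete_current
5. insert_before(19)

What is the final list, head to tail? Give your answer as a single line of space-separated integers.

After 1 (insert_after(49)): list=[3, 49, 8, 6, 9, 2, 4] cursor@3
After 2 (insert_before(76)): list=[76, 3, 49, 8, 6, 9, 2, 4] cursor@3
After 3 (insert_after(52)): list=[76, 3, 52, 49, 8, 6, 9, 2, 4] cursor@3
After 4 (delete_current): list=[76, 52, 49, 8, 6, 9, 2, 4] cursor@52
After 5 (insert_before(19)): list=[76, 19, 52, 49, 8, 6, 9, 2, 4] cursor@52

Answer: 76 19 52 49 8 6 9 2 4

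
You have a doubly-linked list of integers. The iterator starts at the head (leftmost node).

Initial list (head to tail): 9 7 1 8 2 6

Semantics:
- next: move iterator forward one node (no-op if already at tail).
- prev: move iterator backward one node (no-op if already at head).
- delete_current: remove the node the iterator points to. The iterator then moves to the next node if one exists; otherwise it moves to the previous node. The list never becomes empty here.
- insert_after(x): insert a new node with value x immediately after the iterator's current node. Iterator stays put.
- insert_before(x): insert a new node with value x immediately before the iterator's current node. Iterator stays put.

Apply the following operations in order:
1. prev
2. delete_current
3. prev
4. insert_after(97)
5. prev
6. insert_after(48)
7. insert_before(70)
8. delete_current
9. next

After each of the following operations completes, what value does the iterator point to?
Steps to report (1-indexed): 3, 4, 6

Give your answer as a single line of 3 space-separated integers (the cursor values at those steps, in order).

Answer: 7 7 7

Derivation:
After 1 (prev): list=[9, 7, 1, 8, 2, 6] cursor@9
After 2 (delete_current): list=[7, 1, 8, 2, 6] cursor@7
After 3 (prev): list=[7, 1, 8, 2, 6] cursor@7
After 4 (insert_after(97)): list=[7, 97, 1, 8, 2, 6] cursor@7
After 5 (prev): list=[7, 97, 1, 8, 2, 6] cursor@7
After 6 (insert_after(48)): list=[7, 48, 97, 1, 8, 2, 6] cursor@7
After 7 (insert_before(70)): list=[70, 7, 48, 97, 1, 8, 2, 6] cursor@7
After 8 (delete_current): list=[70, 48, 97, 1, 8, 2, 6] cursor@48
After 9 (next): list=[70, 48, 97, 1, 8, 2, 6] cursor@97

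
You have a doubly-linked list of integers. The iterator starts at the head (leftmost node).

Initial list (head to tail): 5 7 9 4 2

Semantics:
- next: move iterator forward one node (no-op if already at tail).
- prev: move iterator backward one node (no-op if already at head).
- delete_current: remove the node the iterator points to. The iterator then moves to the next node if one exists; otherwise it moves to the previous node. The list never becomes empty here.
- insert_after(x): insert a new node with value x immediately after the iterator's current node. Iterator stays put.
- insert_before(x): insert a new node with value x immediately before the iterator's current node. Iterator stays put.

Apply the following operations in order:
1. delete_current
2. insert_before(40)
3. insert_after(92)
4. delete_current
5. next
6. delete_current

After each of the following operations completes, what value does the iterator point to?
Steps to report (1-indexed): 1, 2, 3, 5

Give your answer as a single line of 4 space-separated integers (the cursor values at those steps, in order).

After 1 (delete_current): list=[7, 9, 4, 2] cursor@7
After 2 (insert_before(40)): list=[40, 7, 9, 4, 2] cursor@7
After 3 (insert_after(92)): list=[40, 7, 92, 9, 4, 2] cursor@7
After 4 (delete_current): list=[40, 92, 9, 4, 2] cursor@92
After 5 (next): list=[40, 92, 9, 4, 2] cursor@9
After 6 (delete_current): list=[40, 92, 4, 2] cursor@4

Answer: 7 7 7 9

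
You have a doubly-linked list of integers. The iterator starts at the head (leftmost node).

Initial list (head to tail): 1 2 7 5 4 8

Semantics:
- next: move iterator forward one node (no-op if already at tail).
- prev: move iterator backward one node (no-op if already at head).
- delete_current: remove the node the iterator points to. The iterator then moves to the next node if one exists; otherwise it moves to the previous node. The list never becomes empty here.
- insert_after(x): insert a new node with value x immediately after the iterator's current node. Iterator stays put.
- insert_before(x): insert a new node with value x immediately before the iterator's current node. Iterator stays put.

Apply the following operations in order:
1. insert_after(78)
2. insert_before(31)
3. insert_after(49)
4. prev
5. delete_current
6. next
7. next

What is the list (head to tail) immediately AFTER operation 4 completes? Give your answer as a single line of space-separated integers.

After 1 (insert_after(78)): list=[1, 78, 2, 7, 5, 4, 8] cursor@1
After 2 (insert_before(31)): list=[31, 1, 78, 2, 7, 5, 4, 8] cursor@1
After 3 (insert_after(49)): list=[31, 1, 49, 78, 2, 7, 5, 4, 8] cursor@1
After 4 (prev): list=[31, 1, 49, 78, 2, 7, 5, 4, 8] cursor@31

Answer: 31 1 49 78 2 7 5 4 8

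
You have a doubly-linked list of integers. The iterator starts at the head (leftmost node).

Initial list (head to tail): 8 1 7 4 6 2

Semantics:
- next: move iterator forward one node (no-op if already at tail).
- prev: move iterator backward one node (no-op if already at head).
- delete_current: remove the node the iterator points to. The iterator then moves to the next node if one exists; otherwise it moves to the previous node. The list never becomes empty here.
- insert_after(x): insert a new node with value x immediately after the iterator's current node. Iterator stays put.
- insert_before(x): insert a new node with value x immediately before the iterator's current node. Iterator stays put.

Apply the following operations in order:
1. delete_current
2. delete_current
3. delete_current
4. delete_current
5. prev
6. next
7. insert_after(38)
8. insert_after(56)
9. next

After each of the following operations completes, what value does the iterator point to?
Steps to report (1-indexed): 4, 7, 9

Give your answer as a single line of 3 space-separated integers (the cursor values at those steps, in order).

Answer: 6 2 56

Derivation:
After 1 (delete_current): list=[1, 7, 4, 6, 2] cursor@1
After 2 (delete_current): list=[7, 4, 6, 2] cursor@7
After 3 (delete_current): list=[4, 6, 2] cursor@4
After 4 (delete_current): list=[6, 2] cursor@6
After 5 (prev): list=[6, 2] cursor@6
After 6 (next): list=[6, 2] cursor@2
After 7 (insert_after(38)): list=[6, 2, 38] cursor@2
After 8 (insert_after(56)): list=[6, 2, 56, 38] cursor@2
After 9 (next): list=[6, 2, 56, 38] cursor@56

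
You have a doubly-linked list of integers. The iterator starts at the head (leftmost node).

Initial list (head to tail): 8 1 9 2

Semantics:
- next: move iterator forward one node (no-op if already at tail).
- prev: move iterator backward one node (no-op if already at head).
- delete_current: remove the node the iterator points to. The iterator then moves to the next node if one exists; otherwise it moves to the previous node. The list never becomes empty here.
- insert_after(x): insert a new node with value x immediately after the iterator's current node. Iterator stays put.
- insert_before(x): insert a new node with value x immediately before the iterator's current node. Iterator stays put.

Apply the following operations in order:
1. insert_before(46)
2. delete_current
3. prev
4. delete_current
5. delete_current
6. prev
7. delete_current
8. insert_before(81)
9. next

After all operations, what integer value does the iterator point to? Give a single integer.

Answer: 2

Derivation:
After 1 (insert_before(46)): list=[46, 8, 1, 9, 2] cursor@8
After 2 (delete_current): list=[46, 1, 9, 2] cursor@1
After 3 (prev): list=[46, 1, 9, 2] cursor@46
After 4 (delete_current): list=[1, 9, 2] cursor@1
After 5 (delete_current): list=[9, 2] cursor@9
After 6 (prev): list=[9, 2] cursor@9
After 7 (delete_current): list=[2] cursor@2
After 8 (insert_before(81)): list=[81, 2] cursor@2
After 9 (next): list=[81, 2] cursor@2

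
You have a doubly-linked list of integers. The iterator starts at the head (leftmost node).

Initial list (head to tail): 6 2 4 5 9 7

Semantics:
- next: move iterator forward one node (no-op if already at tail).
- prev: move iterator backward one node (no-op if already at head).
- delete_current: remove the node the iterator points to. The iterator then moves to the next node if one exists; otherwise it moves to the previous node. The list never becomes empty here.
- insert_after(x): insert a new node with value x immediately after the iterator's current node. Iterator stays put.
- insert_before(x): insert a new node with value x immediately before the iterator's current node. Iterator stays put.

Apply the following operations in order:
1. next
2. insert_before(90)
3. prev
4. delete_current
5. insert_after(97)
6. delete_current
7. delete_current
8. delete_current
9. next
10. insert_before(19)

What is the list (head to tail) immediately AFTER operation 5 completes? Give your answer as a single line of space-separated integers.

Answer: 6 2 97 4 5 9 7

Derivation:
After 1 (next): list=[6, 2, 4, 5, 9, 7] cursor@2
After 2 (insert_before(90)): list=[6, 90, 2, 4, 5, 9, 7] cursor@2
After 3 (prev): list=[6, 90, 2, 4, 5, 9, 7] cursor@90
After 4 (delete_current): list=[6, 2, 4, 5, 9, 7] cursor@2
After 5 (insert_after(97)): list=[6, 2, 97, 4, 5, 9, 7] cursor@2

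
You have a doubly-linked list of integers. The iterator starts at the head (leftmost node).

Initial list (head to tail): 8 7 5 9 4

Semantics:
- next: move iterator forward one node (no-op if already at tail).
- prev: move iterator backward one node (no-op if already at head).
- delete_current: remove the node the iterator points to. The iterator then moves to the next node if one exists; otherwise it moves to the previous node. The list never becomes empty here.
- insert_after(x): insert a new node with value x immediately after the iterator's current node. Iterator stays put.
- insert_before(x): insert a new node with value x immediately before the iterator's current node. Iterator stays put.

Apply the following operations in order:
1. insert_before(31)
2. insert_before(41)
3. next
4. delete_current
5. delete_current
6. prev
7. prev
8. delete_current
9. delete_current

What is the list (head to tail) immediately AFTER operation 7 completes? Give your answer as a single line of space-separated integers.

Answer: 31 41 8 9 4

Derivation:
After 1 (insert_before(31)): list=[31, 8, 7, 5, 9, 4] cursor@8
After 2 (insert_before(41)): list=[31, 41, 8, 7, 5, 9, 4] cursor@8
After 3 (next): list=[31, 41, 8, 7, 5, 9, 4] cursor@7
After 4 (delete_current): list=[31, 41, 8, 5, 9, 4] cursor@5
After 5 (delete_current): list=[31, 41, 8, 9, 4] cursor@9
After 6 (prev): list=[31, 41, 8, 9, 4] cursor@8
After 7 (prev): list=[31, 41, 8, 9, 4] cursor@41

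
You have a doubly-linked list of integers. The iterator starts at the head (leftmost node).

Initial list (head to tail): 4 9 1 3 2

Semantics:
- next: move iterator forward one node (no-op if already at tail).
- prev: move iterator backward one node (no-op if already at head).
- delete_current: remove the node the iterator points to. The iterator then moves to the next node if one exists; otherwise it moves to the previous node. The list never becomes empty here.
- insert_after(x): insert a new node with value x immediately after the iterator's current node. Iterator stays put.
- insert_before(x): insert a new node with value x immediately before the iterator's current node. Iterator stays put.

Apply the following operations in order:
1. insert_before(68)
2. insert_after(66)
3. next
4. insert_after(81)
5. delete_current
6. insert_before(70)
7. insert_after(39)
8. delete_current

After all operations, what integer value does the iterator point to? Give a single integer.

Answer: 39

Derivation:
After 1 (insert_before(68)): list=[68, 4, 9, 1, 3, 2] cursor@4
After 2 (insert_after(66)): list=[68, 4, 66, 9, 1, 3, 2] cursor@4
After 3 (next): list=[68, 4, 66, 9, 1, 3, 2] cursor@66
After 4 (insert_after(81)): list=[68, 4, 66, 81, 9, 1, 3, 2] cursor@66
After 5 (delete_current): list=[68, 4, 81, 9, 1, 3, 2] cursor@81
After 6 (insert_before(70)): list=[68, 4, 70, 81, 9, 1, 3, 2] cursor@81
After 7 (insert_after(39)): list=[68, 4, 70, 81, 39, 9, 1, 3, 2] cursor@81
After 8 (delete_current): list=[68, 4, 70, 39, 9, 1, 3, 2] cursor@39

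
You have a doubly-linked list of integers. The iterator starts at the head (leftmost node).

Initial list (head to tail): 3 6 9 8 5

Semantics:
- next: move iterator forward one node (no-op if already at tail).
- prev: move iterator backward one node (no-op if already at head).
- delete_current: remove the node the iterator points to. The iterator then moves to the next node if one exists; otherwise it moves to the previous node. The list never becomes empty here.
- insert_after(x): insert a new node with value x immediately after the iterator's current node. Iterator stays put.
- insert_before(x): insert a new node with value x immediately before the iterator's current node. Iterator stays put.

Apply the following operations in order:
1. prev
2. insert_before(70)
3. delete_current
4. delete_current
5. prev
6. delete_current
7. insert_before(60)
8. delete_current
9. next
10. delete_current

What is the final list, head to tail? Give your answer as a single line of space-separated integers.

After 1 (prev): list=[3, 6, 9, 8, 5] cursor@3
After 2 (insert_before(70)): list=[70, 3, 6, 9, 8, 5] cursor@3
After 3 (delete_current): list=[70, 6, 9, 8, 5] cursor@6
After 4 (delete_current): list=[70, 9, 8, 5] cursor@9
After 5 (prev): list=[70, 9, 8, 5] cursor@70
After 6 (delete_current): list=[9, 8, 5] cursor@9
After 7 (insert_before(60)): list=[60, 9, 8, 5] cursor@9
After 8 (delete_current): list=[60, 8, 5] cursor@8
After 9 (next): list=[60, 8, 5] cursor@5
After 10 (delete_current): list=[60, 8] cursor@8

Answer: 60 8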